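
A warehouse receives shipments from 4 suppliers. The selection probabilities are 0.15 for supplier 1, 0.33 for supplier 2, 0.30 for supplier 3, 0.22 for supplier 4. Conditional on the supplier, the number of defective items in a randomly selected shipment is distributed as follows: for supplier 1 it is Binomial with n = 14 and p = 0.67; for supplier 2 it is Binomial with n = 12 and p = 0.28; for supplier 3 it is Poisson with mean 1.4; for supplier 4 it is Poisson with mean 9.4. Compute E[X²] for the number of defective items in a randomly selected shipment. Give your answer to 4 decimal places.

40.7011

For each component E[X²] = Var + (mean)², giving 1: 91.0798; 2: 13.7088; 3: 3.36; 4: 97.76.
Overall E[X²] = 0.15·91.0798 + 0.33·13.7088 + 0.3·3.36 + 0.22·97.76 = 40.7011.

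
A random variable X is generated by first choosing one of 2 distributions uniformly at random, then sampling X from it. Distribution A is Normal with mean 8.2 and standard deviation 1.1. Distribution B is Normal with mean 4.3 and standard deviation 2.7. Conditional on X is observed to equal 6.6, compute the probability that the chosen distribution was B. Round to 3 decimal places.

Likelihoods f(6.6 | ·): A: 0.125921; B: 0.102795.
Posterior ∝ prior × likelihood. Numerator for B: 0.5·0.102795 = 0.0513976.
Normalizing constant: 0.5·0.125921 + 0.5·0.102795 = 0.114358.
P(B | observation) = 0.0513976 / 0.114358 = 0.449444.

0.449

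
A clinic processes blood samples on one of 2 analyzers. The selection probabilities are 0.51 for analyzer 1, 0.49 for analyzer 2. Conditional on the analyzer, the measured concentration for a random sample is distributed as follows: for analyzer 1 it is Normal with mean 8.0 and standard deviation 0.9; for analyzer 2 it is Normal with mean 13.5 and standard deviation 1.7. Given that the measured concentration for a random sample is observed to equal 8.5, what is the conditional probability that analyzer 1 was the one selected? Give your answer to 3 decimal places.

0.992

Likelihoods f(8.5 | ·): 1: 0.37988; 2: 0.00310474.
Posterior ∝ prior × likelihood. Numerator for 1: 0.51·0.37988 = 0.193739.
Normalizing constant: 0.51·0.37988 + 0.49·0.00310474 = 0.19526.
P(1 | observation) = 0.193739 / 0.19526 = 0.992209.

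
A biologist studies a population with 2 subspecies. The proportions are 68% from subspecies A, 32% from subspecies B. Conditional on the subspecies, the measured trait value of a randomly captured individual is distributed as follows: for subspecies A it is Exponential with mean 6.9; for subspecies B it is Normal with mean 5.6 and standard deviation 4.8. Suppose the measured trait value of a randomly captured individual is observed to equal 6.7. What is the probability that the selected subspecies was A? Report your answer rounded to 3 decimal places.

0.590

Likelihoods f(6.7 | ·): A: 0.0548839; B: 0.0809589.
Posterior ∝ prior × likelihood. Numerator for A: 0.68·0.0548839 = 0.037321.
Normalizing constant: 0.68·0.0548839 + 0.32·0.0809589 = 0.0632279.
P(A | observation) = 0.037321 / 0.0632279 = 0.590262.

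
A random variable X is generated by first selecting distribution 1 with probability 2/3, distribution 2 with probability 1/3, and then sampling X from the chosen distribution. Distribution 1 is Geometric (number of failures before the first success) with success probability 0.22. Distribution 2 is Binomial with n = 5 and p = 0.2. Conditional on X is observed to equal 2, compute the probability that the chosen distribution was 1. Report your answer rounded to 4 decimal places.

0.5666

Likelihoods P(X=2 | ·): 1: 0.133848; 2: 0.2048.
Posterior ∝ prior × likelihood. Numerator for 1: 0.666667·0.133848 = 0.089232.
Normalizing constant: 0.666667·0.133848 + 0.333333·0.2048 = 0.157499.
P(1 | observation) = 0.089232 / 0.157499 = 0.566557.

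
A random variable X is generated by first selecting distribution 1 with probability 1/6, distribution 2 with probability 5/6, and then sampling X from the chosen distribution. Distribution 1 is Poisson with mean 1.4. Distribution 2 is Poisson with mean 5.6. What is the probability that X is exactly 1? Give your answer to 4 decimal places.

Conditional on each component, P(X = 1): 1: 0.345236; 2: 0.020708.
By total probability, P(X = 1) = 0.166667·0.345236 + 0.833333·0.020708 = 0.074796.

0.0748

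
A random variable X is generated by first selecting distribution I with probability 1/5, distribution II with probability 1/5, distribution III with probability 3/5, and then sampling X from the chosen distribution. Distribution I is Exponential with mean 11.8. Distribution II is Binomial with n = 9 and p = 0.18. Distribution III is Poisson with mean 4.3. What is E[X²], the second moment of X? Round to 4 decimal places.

70.1606

For each component E[X²] = Var + (mean)², giving I: 278.48; II: 3.9528; III: 22.79.
Overall E[X²] = 0.2·278.48 + 0.2·3.9528 + 0.6·22.79 = 70.1606.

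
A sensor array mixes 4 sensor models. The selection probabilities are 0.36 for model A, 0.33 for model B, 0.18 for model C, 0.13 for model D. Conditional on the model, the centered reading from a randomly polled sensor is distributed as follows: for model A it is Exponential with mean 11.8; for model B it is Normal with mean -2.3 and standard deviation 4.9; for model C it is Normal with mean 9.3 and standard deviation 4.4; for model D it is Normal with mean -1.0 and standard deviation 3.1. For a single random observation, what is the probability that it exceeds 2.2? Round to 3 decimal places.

Conditional on each model, P(X > 2.2): A: 0.829908; B: 0.179213; C: 0.946697; D: 0.150976.
By total probability, P(X > 2.2) = 0.36·0.829908 + 0.33·0.179213 + 0.18·0.946697 + 0.13·0.150976 = 0.547939.

0.548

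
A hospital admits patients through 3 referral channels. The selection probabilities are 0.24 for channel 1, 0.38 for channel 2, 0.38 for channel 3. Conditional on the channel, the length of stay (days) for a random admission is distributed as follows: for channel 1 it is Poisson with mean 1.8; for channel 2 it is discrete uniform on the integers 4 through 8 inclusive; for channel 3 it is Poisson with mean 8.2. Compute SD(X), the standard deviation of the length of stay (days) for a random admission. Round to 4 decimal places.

3.2173

Per component, 1: μ=1.8, E[X²]=5.04; 2: μ=6, E[X²]=38; 3: μ=8.2, E[X²]=75.44.
E[X] = 0.24·1.8 + 0.38·6 + 0.38·8.2 = 5.828.
E[X²] = 0.24·5.04 + 0.38·38 + 0.38·75.44 = 44.3168.
Var(X) = E[X²] − (E[X])² = 44.3168 − 33.9656 = 10.3512.
SD(X) = √10.3512 = 3.21733.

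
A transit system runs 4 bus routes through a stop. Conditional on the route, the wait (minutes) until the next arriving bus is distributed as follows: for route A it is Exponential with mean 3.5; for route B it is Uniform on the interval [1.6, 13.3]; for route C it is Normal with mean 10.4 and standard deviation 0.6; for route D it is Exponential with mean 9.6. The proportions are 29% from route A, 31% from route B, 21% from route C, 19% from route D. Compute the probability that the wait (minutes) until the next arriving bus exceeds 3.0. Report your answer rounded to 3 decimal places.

0.745

Conditional on each route, P(X > 3.0): A: 0.424373; B: 0.880342; C: 1; D: 0.731616.
By total probability, P(X > 3.0) = 0.29·0.424373 + 0.31·0.880342 + 0.21·1 + 0.19·0.731616 = 0.744981.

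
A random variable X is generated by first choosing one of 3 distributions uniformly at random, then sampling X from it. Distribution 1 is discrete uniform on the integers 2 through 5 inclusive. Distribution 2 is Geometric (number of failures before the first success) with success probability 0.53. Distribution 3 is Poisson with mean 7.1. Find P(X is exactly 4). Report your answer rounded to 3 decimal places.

0.121

Conditional on each component, P(X = 4): 1: 0.25; 2: 0.0258623; 3: 0.0873638.
By total probability, P(X = 4) = 0.333333·0.25 + 0.333333·0.0258623 + 0.333333·0.0873638 = 0.121075.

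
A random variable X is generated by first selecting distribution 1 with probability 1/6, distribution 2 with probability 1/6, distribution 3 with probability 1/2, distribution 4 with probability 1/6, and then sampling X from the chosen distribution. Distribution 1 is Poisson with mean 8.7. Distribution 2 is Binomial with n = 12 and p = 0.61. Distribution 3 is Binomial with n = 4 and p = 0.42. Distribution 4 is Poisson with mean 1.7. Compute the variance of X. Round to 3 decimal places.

Per component, 1: μ=8.7, E[X²]=84.39; 2: μ=7.32, E[X²]=56.4372; 3: μ=1.68, E[X²]=3.7968; 4: μ=1.7, E[X²]=4.59.
E[X] = 0.166667·8.7 + 0.166667·7.32 + 0.5·1.68 + 0.166667·1.7 = 3.79333.
E[X²] = 0.166667·84.39 + 0.166667·56.4372 + 0.5·3.7968 + 0.166667·4.59 = 26.1346.
Var(X) = E[X²] − (E[X])² = 26.1346 − 14.3894 = 11.7452.

11.745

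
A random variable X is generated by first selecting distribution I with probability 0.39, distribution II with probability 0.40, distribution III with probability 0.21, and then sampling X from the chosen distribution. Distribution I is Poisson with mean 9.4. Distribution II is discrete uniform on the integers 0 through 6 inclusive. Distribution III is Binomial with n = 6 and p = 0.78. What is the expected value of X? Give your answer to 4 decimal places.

5.8488

Component means — I: 9.4; II: 3; III: 4.68.
E[X] = 0.39·9.4 + 0.4·3 + 0.21·4.68 = 5.8488.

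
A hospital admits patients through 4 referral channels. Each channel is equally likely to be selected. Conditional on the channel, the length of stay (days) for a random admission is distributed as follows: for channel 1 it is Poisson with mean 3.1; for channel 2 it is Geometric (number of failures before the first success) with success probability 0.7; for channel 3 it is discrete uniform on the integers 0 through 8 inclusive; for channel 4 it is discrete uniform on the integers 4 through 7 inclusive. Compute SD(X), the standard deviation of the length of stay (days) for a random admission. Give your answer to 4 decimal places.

Per component, 1: μ=3.1, E[X²]=12.71; 2: μ=0.428571, E[X²]=0.795918; 3: μ=4, E[X²]=22.6667; 4: μ=5.5, E[X²]=31.5.
E[X] = 0.25·3.1 + 0.25·0.428571 + 0.25·4 + 0.25·5.5 = 3.25714.
E[X²] = 0.25·12.71 + 0.25·0.795918 + 0.25·22.6667 + 0.25·31.5 = 16.9181.
Var(X) = E[X²] − (E[X])² = 16.9181 − 10.609 = 6.30917.
SD(X) = √6.30917 = 2.51181.

2.5118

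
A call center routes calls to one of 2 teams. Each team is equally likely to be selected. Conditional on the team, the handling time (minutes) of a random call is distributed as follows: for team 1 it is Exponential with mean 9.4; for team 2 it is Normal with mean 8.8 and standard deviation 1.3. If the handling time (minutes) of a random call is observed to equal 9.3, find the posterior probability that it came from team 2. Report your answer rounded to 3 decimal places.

0.878

Likelihoods f(9.3 | ·): 1: 0.0395547; 2: 0.285.
Posterior ∝ prior × likelihood. Numerator for 2: 0.5·0.285 = 0.1425.
Normalizing constant: 0.5·0.0395547 + 0.5·0.285 = 0.162277.
P(2 | observation) = 0.1425 / 0.162277 = 0.878126.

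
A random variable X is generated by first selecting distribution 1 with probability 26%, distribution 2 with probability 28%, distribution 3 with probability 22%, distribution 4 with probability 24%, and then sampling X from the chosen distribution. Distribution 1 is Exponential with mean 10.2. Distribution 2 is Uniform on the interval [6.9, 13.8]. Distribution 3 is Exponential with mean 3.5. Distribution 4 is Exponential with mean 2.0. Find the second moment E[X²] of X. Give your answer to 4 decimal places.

92.5160

For each component E[X²] = Var + (mean)², giving 1: 208.08; 2: 111.09; 3: 24.5; 4: 8.
Overall E[X²] = 0.26·208.08 + 0.28·111.09 + 0.22·24.5 + 0.24·8 = 92.516.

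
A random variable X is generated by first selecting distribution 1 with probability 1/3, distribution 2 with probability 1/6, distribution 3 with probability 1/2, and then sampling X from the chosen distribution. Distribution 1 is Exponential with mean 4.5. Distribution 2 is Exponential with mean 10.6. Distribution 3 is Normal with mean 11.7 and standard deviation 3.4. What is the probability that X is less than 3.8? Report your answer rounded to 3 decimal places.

Conditional on each component, P(X < 3.8): 1: 0.570204; 2: 0.30127; 3: 0.0100754.
By total probability, P(X < 3.8) = 0.333333·0.570204 + 0.166667·0.30127 + 0.5·0.0100754 = 0.245317.

0.245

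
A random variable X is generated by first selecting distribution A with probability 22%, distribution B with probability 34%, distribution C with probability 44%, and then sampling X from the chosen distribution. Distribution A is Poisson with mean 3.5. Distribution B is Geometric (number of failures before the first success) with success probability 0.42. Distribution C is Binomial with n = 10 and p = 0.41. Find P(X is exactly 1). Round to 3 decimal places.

0.122

Conditional on each component, P(X = 1): A: 0.105691; B: 0.2436; C: 0.0355183.
By total probability, P(X = 1) = 0.22·0.105691 + 0.34·0.2436 + 0.44·0.0355183 = 0.121704.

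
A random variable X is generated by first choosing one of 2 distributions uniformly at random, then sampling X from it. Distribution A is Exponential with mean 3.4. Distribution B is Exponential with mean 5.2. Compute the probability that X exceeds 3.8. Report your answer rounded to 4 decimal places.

Conditional on each component, P(X > 3.8): A: 0.327048; B: 0.481538.
By total probability, P(X > 3.8) = 0.5·0.327048 + 0.5·0.481538 = 0.404293.

0.4043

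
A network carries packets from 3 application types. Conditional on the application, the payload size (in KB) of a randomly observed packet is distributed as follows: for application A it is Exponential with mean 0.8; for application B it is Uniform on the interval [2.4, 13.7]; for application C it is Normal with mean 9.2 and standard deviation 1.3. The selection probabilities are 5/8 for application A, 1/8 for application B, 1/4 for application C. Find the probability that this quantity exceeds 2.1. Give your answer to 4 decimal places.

0.4203

Conditional on each application, P(X > 2.1): A: 0.0724398; B: 1; C: 1.
By total probability, P(X > 2.1) = 0.625·0.0724398 + 0.125·1 + 0.25·1 = 0.420275.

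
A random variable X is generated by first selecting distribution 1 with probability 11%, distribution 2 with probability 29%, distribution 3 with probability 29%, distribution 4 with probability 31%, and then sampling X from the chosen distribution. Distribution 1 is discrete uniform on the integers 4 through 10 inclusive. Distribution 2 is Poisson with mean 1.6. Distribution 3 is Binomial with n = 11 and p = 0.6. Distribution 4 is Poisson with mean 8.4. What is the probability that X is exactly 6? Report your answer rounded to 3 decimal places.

0.115

Conditional on each component, P(X = 6): 1: 0.142857; 2: 0.00470453; 3: 0.220724; 4: 0.109716.
By total probability, P(X = 6) = 0.11·0.142857 + 0.29·0.00470453 + 0.29·0.220724 + 0.31·0.109716 = 0.1151.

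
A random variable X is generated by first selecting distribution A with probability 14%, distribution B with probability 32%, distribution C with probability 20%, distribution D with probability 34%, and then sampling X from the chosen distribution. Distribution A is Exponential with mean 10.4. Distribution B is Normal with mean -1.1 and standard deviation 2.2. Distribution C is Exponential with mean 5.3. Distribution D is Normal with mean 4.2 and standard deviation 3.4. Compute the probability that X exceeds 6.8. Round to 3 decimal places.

Conditional on each component, P(X > 6.8): A: 0.520042; B: 0.000164763; C: 0.277199; D: 0.222223.
By total probability, P(X > 6.8) = 0.14·0.520042 + 0.32·0.000164763 + 0.2·0.277199 + 0.34·0.222223 = 0.203854.

0.204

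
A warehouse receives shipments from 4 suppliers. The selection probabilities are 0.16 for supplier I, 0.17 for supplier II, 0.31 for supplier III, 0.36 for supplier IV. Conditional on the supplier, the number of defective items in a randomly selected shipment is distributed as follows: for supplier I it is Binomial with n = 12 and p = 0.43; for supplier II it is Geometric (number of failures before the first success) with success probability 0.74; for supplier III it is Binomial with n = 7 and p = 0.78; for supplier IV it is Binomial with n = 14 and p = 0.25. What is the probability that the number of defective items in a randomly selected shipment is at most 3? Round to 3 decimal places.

Conditional on each supplier, P(X ≤ 3): I: 0.167102; II: 0.99543; III: 0.0461368; IV: 0.52134.
By total probability, P(X ≤ 3) = 0.16·0.167102 + 0.17·0.99543 + 0.31·0.0461368 + 0.36·0.52134 = 0.397944.

0.398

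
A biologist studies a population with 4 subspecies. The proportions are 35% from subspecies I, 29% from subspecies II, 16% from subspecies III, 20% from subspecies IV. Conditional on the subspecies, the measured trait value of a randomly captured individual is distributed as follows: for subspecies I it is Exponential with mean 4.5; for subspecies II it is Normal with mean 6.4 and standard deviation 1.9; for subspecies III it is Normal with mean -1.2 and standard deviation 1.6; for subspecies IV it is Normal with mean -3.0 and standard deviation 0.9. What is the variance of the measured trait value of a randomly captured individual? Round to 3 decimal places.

Per component, I: μ=4.5, E[X²]=40.5; II: μ=6.4, E[X²]=44.57; III: μ=-1.2, E[X²]=4; IV: μ=-3, E[X²]=9.81.
E[X] = 0.35·4.5 + 0.29·6.4 + 0.16·-1.2 + 0.2·-3 = 2.639.
E[X²] = 0.35·40.5 + 0.29·44.57 + 0.16·4 + 0.2·9.81 = 29.7023.
Var(X) = E[X²] − (E[X])² = 29.7023 − 6.96432 = 22.738.

22.738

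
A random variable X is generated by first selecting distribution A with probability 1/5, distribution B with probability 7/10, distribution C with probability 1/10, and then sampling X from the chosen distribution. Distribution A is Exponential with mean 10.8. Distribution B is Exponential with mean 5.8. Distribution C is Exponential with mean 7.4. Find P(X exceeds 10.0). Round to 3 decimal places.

Conditional on each component, P(X > 10.0): A: 0.396164; B: 0.178327; C: 0.25889.
By total probability, P(X > 10.0) = 0.2·0.396164 + 0.7·0.178327 + 0.1·0.25889 = 0.229951.

0.230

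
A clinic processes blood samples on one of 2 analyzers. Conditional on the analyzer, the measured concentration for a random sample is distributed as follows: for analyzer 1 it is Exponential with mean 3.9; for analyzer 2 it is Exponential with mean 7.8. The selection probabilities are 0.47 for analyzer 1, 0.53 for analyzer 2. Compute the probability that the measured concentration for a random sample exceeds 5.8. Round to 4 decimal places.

0.3582

Conditional on each analyzer, P(X > 5.8): 1: 0.226009; 2: 0.475404.
By total probability, P(X > 5.8) = 0.47·0.226009 + 0.53·0.475404 = 0.358189.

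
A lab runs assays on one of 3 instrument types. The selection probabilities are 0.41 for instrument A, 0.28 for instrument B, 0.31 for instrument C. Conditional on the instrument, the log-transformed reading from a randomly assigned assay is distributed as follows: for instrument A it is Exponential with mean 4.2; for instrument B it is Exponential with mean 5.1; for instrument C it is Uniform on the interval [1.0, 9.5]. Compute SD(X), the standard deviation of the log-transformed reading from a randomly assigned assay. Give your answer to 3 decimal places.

Per component, A: μ=4.2, E[X²]=35.28; B: μ=5.1, E[X²]=52.02; C: μ=5.25, E[X²]=33.5833.
E[X] = 0.41·4.2 + 0.28·5.1 + 0.31·5.25 = 4.7775.
E[X²] = 0.41·35.28 + 0.28·52.02 + 0.31·33.5833 = 39.4412.
Var(X) = E[X²] − (E[X])² = 39.4412 − 22.8245 = 16.6167.
SD(X) = √16.6167 = 4.07636.

4.076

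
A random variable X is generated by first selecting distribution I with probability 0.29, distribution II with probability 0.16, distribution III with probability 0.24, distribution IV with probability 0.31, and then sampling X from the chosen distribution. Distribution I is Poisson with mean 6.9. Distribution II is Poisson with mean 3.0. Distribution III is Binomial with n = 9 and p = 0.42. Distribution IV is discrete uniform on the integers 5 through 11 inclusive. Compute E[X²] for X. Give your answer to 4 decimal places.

For each component E[X²] = Var + (mean)², giving I: 54.51; II: 12; III: 16.4808; IV: 68.
Overall E[X²] = 0.29·54.51 + 0.16·12 + 0.24·16.4808 + 0.31·68 = 42.7633.

42.7633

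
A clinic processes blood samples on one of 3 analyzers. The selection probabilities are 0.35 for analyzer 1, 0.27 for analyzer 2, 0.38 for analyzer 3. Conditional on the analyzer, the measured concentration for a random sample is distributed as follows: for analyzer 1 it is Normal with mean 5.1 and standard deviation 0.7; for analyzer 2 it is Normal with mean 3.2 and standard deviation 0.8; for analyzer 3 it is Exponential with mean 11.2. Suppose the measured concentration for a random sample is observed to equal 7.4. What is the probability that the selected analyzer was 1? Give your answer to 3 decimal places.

Likelihoods f(7.4 | ·): 1: 0.00257934; 2: 5.16059e-07; 3: 0.0461145.
Posterior ∝ prior × likelihood. Numerator for 1: 0.35·0.00257934 = 0.000902768.
Normalizing constant: 0.35·0.00257934 + 0.27·5.16059e-07 + 0.38·0.0461145 = 0.0184264.
P(1 | observation) = 0.000902768 / 0.0184264 = 0.0489932.

0.049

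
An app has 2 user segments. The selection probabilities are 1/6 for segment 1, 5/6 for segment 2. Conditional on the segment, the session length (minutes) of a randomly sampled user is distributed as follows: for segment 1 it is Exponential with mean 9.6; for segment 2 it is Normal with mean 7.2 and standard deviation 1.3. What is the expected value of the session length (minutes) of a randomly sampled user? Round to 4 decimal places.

7.6000

Component means — 1: 9.6; 2: 7.2.
E[X] = 0.166667·9.6 + 0.833333·7.2 = 7.6.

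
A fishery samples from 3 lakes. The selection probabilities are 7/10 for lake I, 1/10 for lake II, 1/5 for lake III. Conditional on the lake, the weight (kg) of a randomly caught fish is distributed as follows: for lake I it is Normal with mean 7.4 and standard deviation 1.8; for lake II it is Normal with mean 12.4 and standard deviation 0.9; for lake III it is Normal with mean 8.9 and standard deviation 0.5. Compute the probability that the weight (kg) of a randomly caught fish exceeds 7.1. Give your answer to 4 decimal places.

Conditional on each lake, P(X > 7.1): I: 0.566184; II: 1; III: 0.999841.
By total probability, P(X > 7.1) = 0.7·0.566184 + 0.1·1 + 0.2·0.999841 = 0.696297.

0.6963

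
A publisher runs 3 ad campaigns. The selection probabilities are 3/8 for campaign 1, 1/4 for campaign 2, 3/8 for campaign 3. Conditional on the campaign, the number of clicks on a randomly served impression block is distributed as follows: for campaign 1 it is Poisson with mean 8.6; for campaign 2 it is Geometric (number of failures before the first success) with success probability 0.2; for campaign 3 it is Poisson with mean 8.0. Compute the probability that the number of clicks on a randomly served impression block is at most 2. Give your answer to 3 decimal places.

Conditional on each campaign, P(X ≤ 2): 1: 0.00857565; 2: 0.488; 3: 0.013754.
By total probability, P(X ≤ 2) = 0.375·0.00857565 + 0.25·0.488 + 0.375·0.013754 = 0.130374.

0.130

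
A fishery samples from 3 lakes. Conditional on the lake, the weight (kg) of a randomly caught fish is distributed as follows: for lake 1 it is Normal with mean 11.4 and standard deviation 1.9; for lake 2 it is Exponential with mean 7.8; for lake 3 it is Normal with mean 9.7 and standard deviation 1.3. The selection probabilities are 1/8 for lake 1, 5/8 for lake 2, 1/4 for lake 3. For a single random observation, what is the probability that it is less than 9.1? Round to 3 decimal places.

Conditional on each lake, P(X < 9.1): 1: 0.113038; 2: 0.688597; 3: 0.322206.
By total probability, P(X < 9.1) = 0.125·0.113038 + 0.625·0.688597 + 0.25·0.322206 = 0.525054.

0.525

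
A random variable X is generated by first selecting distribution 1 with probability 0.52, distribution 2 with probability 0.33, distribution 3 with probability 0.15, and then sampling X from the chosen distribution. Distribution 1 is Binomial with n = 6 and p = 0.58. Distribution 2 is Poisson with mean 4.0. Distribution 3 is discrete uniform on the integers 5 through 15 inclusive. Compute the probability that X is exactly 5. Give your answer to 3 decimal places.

Conditional on each component, P(X = 5): 1: 0.165402; 2: 0.156293; 3: 0.0909091.
By total probability, P(X = 5) = 0.52·0.165402 + 0.33·0.156293 + 0.15·0.0909091 = 0.151222.

0.151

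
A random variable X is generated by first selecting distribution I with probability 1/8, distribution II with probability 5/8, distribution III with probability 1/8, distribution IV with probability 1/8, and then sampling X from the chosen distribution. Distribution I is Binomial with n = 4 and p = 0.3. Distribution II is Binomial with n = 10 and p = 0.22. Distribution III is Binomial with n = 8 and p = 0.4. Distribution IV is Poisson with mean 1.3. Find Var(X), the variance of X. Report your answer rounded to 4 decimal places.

1.9186

Per component, I: μ=1.2, E[X²]=2.28; II: μ=2.2, E[X²]=6.556; III: μ=3.2, E[X²]=12.16; IV: μ=1.3, E[X²]=2.99.
E[X] = 0.125·1.2 + 0.625·2.2 + 0.125·3.2 + 0.125·1.3 = 2.0875.
E[X²] = 0.125·2.28 + 0.625·6.556 + 0.125·12.16 + 0.125·2.99 = 6.27625.
Var(X) = E[X²] − (E[X])² = 6.27625 − 4.35766 = 1.91859.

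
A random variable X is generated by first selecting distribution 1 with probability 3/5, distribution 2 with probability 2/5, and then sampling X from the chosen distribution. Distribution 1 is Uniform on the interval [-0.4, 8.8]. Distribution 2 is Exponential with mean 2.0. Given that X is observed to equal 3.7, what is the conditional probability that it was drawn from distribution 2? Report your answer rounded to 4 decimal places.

Likelihoods f(3.7 | ·): 1: 0.108696; 2: 0.0786186.
Posterior ∝ prior × likelihood. Numerator for 2: 0.4·0.0786186 = 0.0314474.
Normalizing constant: 0.6·0.108696 + 0.4·0.0786186 = 0.0966648.
P(2 | observation) = 0.0314474 / 0.0966648 = 0.325324.

0.3253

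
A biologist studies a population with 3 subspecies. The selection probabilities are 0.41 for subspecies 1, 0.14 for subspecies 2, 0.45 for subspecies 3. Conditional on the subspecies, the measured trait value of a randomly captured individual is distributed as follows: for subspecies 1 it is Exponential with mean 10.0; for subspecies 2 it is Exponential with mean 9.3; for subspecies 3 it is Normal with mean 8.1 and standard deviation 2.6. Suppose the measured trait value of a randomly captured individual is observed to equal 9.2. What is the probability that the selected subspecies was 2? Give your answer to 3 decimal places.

0.066

Likelihoods f(9.2 | ·): 1: 0.0398519; 2: 0.0399846; 3: 0.140304.
Posterior ∝ prior × likelihood. Numerator for 2: 0.14·0.0399846 = 0.00559784.
Normalizing constant: 0.41·0.0398519 + 0.14·0.0399846 + 0.45·0.140304 = 0.0850737.
P(2 | observation) = 0.00559784 / 0.0850737 = 0.0657999.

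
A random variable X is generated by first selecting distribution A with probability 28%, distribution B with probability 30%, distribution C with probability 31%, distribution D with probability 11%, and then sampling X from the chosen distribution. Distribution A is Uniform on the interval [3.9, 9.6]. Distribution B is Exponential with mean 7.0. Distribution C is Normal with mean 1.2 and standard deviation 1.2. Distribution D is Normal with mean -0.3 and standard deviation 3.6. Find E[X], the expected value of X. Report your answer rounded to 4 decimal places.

Component means — A: 6.75; B: 7; C: 1.2; D: -0.3.
E[X] = 0.28·6.75 + 0.3·7 + 0.31·1.2 + 0.11·-0.3 = 4.329.

4.3290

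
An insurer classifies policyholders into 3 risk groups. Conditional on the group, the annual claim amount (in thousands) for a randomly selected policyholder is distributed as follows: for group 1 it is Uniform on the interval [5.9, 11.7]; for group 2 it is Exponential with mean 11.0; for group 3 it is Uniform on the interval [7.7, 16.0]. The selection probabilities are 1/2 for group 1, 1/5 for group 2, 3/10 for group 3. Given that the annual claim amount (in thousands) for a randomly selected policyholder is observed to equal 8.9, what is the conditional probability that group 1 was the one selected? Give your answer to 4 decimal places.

0.6609

Likelihoods f(8.9 | ·): 1: 0.172414; 2: 0.0404784; 3: 0.120482.
Posterior ∝ prior × likelihood. Numerator for 1: 0.5·0.172414 = 0.0862069.
Normalizing constant: 0.5·0.172414 + 0.2·0.0404784 + 0.3·0.120482 = 0.130447.
P(1 | observation) = 0.0862069 / 0.130447 = 0.660857.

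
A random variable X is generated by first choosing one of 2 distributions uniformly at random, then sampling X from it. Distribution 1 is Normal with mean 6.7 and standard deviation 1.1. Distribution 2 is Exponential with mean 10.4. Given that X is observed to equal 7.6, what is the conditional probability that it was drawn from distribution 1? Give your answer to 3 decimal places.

0.849

Likelihoods f(7.6 | ·): 1: 0.25951; 2: 0.0463018.
Posterior ∝ prior × likelihood. Numerator for 1: 0.5·0.25951 = 0.129755.
Normalizing constant: 0.5·0.25951 + 0.5·0.0463018 = 0.152906.
P(1 | observation) = 0.129755 / 0.152906 = 0.848594.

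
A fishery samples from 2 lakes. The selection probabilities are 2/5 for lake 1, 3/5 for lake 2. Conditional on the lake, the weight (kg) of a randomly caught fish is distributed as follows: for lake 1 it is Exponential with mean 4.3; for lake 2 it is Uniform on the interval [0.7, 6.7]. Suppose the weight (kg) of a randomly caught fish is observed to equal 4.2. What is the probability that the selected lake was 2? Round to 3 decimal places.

0.741

Likelihoods f(4.2 | ·): 1: 0.0875663; 2: 0.166667.
Posterior ∝ prior × likelihood. Numerator for 2: 0.6·0.166667 = 0.1.
Normalizing constant: 0.4·0.0875663 + 0.6·0.166667 = 0.135027.
P(2 | observation) = 0.1 / 0.135027 = 0.740595.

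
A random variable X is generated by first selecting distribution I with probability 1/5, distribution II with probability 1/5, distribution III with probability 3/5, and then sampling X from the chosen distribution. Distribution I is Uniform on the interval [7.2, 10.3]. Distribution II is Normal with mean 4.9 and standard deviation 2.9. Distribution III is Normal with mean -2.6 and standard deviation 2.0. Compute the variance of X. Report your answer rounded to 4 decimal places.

Per component, I: μ=8.75, E[X²]=77.3633; II: μ=4.9, E[X²]=32.42; III: μ=-2.6, E[X²]=10.76.
E[X] = 0.2·8.75 + 0.2·4.9 + 0.6·-2.6 = 1.17.
E[X²] = 0.2·77.3633 + 0.2·32.42 + 0.6·10.76 = 28.4127.
Var(X) = E[X²] − (E[X])² = 28.4127 − 1.3689 = 27.0438.

27.0438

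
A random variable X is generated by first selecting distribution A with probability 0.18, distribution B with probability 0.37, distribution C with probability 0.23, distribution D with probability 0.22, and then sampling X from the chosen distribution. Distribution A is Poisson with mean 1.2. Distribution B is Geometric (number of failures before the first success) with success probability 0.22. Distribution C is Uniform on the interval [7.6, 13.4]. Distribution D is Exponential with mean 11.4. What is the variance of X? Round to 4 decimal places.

52.6606

Per component, A: μ=1.2, E[X²]=2.64; B: μ=3.54545, E[X²]=28.686; C: μ=10.5, E[X²]=113.053; D: μ=11.4, E[X²]=259.92.
E[X] = 0.18·1.2 + 0.37·3.54545 + 0.23·10.5 + 0.22·11.4 = 6.45082.
E[X²] = 0.18·2.64 + 0.37·28.686 + 0.23·113.053 + 0.22·259.92 = 94.2737.
Var(X) = E[X²] − (E[X])² = 94.2737 − 41.6131 = 52.6606.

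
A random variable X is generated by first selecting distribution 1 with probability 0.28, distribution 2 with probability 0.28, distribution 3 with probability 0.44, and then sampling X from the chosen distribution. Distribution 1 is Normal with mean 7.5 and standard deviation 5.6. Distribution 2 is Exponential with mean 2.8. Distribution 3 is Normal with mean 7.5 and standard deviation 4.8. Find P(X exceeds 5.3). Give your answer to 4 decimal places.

Conditional on each component, P(X > 5.3): 1: 0.652788; 2: 0.150641; 3: 0.676644.
By total probability, P(X > 5.3) = 0.28·0.652788 + 0.28·0.150641 + 0.44·0.676644 = 0.522683.

0.5227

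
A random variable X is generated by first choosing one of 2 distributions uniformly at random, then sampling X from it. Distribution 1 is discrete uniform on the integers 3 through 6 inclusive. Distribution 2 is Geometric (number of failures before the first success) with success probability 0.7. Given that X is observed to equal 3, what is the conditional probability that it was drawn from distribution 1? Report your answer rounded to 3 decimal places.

0.930

Likelihoods P(X=3 | ·): 1: 0.25; 2: 0.0189.
Posterior ∝ prior × likelihood. Numerator for 1: 0.5·0.25 = 0.125.
Normalizing constant: 0.5·0.25 + 0.5·0.0189 = 0.13445.
P(1 | observation) = 0.125 / 0.13445 = 0.929714.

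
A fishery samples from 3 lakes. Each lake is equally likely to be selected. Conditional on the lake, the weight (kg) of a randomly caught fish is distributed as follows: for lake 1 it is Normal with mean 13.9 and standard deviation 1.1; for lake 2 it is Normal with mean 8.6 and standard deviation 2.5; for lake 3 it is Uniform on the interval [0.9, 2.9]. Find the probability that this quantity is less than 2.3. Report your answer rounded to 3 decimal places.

Conditional on each lake, P(X < 2.3): 1: 0; 2: 0.00586774; 3: 0.7.
By total probability, P(X < 2.3) = 0.333333·0 + 0.333333·0.00586774 + 0.333333·0.7 = 0.235289.

0.235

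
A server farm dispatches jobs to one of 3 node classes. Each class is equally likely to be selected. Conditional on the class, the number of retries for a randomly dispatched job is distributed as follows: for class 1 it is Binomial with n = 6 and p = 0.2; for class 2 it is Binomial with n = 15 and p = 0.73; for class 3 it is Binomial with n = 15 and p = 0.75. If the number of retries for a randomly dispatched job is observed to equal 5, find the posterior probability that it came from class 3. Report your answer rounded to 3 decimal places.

Likelihoods P(X=5 | ·): 1: 0.001536; 2: 0.00128176; 3: 0.000679613.
Posterior ∝ prior × likelihood. Numerator for 3: 0.333333·0.000679613 = 0.000226538.
Normalizing constant: 0.333333·0.001536 + 0.333333·0.00128176 + 0.333333·0.000679613 = 0.00116579.
P(3 | observation) = 0.000226538 / 0.00116579 = 0.194321.

0.194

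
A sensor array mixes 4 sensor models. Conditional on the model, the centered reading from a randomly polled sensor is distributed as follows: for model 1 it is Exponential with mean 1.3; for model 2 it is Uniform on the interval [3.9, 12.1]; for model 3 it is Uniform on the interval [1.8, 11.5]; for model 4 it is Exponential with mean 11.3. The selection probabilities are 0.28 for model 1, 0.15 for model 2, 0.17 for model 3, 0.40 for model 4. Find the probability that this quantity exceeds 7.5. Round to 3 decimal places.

Conditional on each model, P(X > 7.5): 1: 0.00312216; 2: 0.560976; 3: 0.412371; 4: 0.514934.
By total probability, P(X > 7.5) = 0.28·0.00312216 + 0.15·0.560976 + 0.17·0.412371 + 0.4·0.514934 = 0.361097.

0.361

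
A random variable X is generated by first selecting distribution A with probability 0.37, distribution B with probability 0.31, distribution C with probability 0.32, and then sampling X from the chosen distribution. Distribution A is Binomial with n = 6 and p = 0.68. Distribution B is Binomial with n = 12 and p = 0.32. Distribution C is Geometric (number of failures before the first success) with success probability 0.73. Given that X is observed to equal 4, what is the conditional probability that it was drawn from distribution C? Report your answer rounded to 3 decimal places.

0.006

Likelihoods P(X=4 | ·): A: 0.328418; B: 0.237288; C: 0.00387952.
Posterior ∝ prior × likelihood. Numerator for C: 0.32·0.00387952 = 0.00124145.
Normalizing constant: 0.37·0.328418 + 0.31·0.237288 + 0.32·0.00387952 = 0.196315.
P(C | observation) = 0.00124145 / 0.196315 = 0.00632373.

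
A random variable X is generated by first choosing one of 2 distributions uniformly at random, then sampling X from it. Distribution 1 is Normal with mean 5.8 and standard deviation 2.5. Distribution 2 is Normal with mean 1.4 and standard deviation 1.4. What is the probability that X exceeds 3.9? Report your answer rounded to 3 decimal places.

0.407

Conditional on each component, P(X > 3.9): 1: 0.776373; 2: 0.0370728.
By total probability, P(X > 3.9) = 0.5·0.776373 + 0.5·0.0370728 = 0.406723.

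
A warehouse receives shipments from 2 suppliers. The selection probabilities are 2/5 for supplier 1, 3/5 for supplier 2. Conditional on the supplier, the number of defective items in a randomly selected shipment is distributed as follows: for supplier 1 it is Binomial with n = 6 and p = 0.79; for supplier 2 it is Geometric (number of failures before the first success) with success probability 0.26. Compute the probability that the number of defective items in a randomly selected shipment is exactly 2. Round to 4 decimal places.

0.0927

Conditional on each supplier, P(X = 2): 1: 0.0182063; 2: 0.142376.
By total probability, P(X = 2) = 0.4·0.0182063 + 0.6·0.142376 = 0.0927081.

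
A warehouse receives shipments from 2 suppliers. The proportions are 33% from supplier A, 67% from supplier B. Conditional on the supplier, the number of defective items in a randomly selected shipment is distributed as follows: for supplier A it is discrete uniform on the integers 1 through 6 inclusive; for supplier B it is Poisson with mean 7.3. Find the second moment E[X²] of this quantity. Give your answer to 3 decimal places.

45.600

For each component E[X²] = Var + (mean)², giving A: 15.1667; B: 60.59.
Overall E[X²] = 0.33·15.1667 + 0.67·60.59 = 45.6003.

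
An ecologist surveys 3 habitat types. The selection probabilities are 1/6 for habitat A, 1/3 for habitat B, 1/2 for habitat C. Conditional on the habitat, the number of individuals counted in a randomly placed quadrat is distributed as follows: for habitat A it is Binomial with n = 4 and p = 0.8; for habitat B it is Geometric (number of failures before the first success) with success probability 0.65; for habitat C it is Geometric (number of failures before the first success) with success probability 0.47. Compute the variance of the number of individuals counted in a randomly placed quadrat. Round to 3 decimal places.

Per component, A: μ=3.2, E[X²]=10.88; B: μ=0.538462, E[X²]=1.11834; C: μ=1.12766, E[X²]=3.67089.
E[X] = 0.166667·3.2 + 0.333333·0.538462 + 0.5·1.12766 = 1.27665.
E[X²] = 0.166667·10.88 + 0.333333·1.11834 + 0.5·3.67089 = 4.02156.
Var(X) = E[X²] − (E[X])² = 4.02156 − 1.62984 = 2.39172.

2.392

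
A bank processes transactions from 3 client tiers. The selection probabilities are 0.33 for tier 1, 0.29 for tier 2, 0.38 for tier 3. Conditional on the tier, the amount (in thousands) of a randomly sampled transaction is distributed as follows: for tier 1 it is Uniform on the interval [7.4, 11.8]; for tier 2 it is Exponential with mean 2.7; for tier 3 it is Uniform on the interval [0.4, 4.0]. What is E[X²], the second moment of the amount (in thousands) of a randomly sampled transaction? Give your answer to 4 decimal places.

For each component E[X²] = Var + (mean)², giving 1: 93.7733; 2: 14.58; 3: 5.92.
Overall E[X²] = 0.33·93.7733 + 0.29·14.58 + 0.38·5.92 = 37.423.

37.4230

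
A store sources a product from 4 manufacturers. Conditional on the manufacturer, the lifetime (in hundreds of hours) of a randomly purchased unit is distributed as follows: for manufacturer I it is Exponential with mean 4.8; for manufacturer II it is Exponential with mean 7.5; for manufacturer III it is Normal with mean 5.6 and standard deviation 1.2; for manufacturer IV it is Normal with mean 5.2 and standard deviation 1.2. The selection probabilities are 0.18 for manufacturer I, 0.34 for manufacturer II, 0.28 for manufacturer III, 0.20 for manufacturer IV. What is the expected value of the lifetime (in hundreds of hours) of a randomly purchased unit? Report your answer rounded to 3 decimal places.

6.022

Component means — I: 4.8; II: 7.5; III: 5.6; IV: 5.2.
E[X] = 0.18·4.8 + 0.34·7.5 + 0.28·5.6 + 0.2·5.2 = 6.022.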